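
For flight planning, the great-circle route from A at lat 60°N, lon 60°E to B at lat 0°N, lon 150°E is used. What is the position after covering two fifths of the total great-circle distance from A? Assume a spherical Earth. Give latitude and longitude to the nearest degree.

Convert each endpoint to a unit vector on the sphere (x = cos φ cos λ, y = cos φ sin λ, z = sin φ).
The central angle between the endpoints is δ = arccos(p₁·p₂) ≈ 1.571 rad (90.0°).
Interpolate at f = 2/5 with slerp weights a = sin((1−f)δ)/sin δ ≈ 0.809, b = sin(fδ)/sin δ ≈ 0.588.
p = a·p₁ + b·p₂ ≈ (-0.307, 0.644, 0.701); φ = arcsin(p_z) ≈ 44.48°, λ = atan2(p_y, p_x) ≈ 115.46°.

≈ lat 44°N, lon 115°E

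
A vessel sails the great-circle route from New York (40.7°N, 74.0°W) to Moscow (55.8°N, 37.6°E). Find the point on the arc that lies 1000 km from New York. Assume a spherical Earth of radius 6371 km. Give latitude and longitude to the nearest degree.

Write both endpoints as unit vectors p₁, p₂ with components (cos φ cos λ, cos φ sin λ, sin φ).
The central angle between the endpoints is δ = arccos(p₁·p₂) ≈ 1.178 rad (67.5°). The total great-circle distance is δ·R ≈ 1.178 × 6371 ≈ 7507 km, so the target fraction is f = 1000/7507 ≈ 0.133.
Interpolate at f ≈ 0.133 with slerp weights a = sin((1−f)δ)/sin δ ≈ 0.923, b = sin(fδ)/sin δ ≈ 0.169.
p = a·p₁ + b·p₂ ≈ (0.268, -0.615, 0.742); φ = arcsin(p_z) ≈ 47.89°, λ = atan2(p_y, p_x) ≈ -66.42°.

≈ (48°N, 66°W)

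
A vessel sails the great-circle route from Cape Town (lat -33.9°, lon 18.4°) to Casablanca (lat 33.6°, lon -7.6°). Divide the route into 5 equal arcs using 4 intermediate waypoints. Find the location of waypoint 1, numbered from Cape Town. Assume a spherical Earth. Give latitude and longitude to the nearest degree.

≈ lat -21°, lon 13°

Write both endpoints as unit vectors p₁, p₂ with components (cos φ cos λ, cos φ sin λ, sin φ).
The central angle between the endpoints is δ = arccos(p₁·p₂) ≈ 1.253 rad (71.8°).
Interpolate at f = 1/5 with slerp weights a = sin((1−f)δ)/sin δ ≈ 0.887, b = sin(fδ)/sin δ ≈ 0.261.
p = a·p₁ + b·p₂ ≈ (0.914, 0.204, -0.350); φ = arcsin(p_z) ≈ -20.51°, λ = atan2(p_y, p_x) ≈ 12.56°.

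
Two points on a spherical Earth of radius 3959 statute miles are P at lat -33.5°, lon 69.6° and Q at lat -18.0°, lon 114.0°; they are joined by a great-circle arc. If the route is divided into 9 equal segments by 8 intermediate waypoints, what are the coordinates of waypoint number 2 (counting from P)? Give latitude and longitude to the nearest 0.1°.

Write both endpoints as unit vectors p₁, p₂ with components (cos φ cos λ, cos φ sin λ, sin φ).
The central angle between the endpoints is δ = arccos(p₁·p₂) ≈ 0.742 rad (42.5°).
Interpolate at f = 2/9 with slerp weights a = sin((1−f)δ)/sin δ ≈ 0.807, b = sin(fδ)/sin δ ≈ 0.243.
p = a·p₁ + b·p₂ ≈ (0.141, 0.842, -0.521); φ = arcsin(p_z) ≈ -31.38°, λ = atan2(p_y, p_x) ≈ 80.51°.

≈ lat -31.4°, lon 80.5°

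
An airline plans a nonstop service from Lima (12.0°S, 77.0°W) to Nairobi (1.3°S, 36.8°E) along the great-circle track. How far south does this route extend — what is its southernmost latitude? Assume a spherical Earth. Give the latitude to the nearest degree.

≈ 14°S

The great circle lies in the plane with unit normal n̂ = (p₁ × p₂)/|p₁ × p₂|.
Here n̂_z ≈ +0.972; the vertex latitude is φ_max = arccos|n̂_z| ≈ 13.7°.
Check via Clairaut: cos φ_max = |cos φ₁| · sin C = cos(12.0°)·sin(96.6°) ≈ 0.972, again giving ≈ 13.7°.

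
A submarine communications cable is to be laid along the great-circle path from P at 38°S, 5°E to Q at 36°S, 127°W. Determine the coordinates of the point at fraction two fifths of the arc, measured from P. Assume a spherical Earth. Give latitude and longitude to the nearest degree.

Write both endpoints as unit vectors p₁, p₂ with components (cos φ cos λ, cos φ sin λ, sin φ).
The central angle between the endpoints is δ = arccos(p₁·p₂) ≈ 1.636 rad (93.7°).
Interpolate at f = 2/5 with slerp weights a = sin((1−f)δ)/sin δ ≈ 0.833, b = sin(fδ)/sin δ ≈ 0.610.
p = a·p₁ + b·p₂ ≈ (0.357, -0.337, -0.871); φ = arcsin(p_z) ≈ -60.61°, λ = atan2(p_y, p_x) ≈ -43.33°.

≈ 61°S, 43°W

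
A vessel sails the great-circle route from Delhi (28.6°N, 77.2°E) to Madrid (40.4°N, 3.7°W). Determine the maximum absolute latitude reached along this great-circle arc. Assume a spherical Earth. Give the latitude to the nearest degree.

The great circle lies in the plane with unit normal n̂ = (p₁ × p₂)/|p₁ × p₂|.
Here n̂_z ≈ -0.726; the vertex latitude is φ_max = arccos|n̂_z| ≈ 43.4°.

≈ 43°N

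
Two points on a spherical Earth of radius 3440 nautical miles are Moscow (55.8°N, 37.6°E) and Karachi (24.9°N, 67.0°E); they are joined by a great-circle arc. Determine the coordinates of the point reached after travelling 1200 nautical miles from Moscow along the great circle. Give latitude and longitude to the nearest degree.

≈ 40°N, 57°E

Convert each endpoint to a unit vector on the sphere (x = cos φ cos λ, y = cos φ sin λ, z = sin φ).
The central angle between the endpoints is δ = arccos(p₁·p₂) ≈ 0.656 rad (37.6°). The total great-circle distance is δ·R ≈ 0.656 × 3440 ≈ 2257 nmi, so the target fraction is f = 1200/2257 ≈ 0.532.
Interpolate at f ≈ 0.532 with slerp weights a = sin((1−f)δ)/sin δ ≈ 0.496, b = sin(fδ)/sin δ ≈ 0.560.
p = a·p₁ + b·p₂ ≈ (0.419, 0.638, 0.646); φ = arcsin(p_z) ≈ 40.24°, λ = atan2(p_y, p_x) ≈ 56.68°.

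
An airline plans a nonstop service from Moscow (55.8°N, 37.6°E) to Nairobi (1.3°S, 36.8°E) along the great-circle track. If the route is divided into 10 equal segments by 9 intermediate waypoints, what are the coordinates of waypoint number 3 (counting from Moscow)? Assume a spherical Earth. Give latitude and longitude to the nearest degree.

Write both endpoints as unit vectors p₁, p₂ with components (cos φ cos λ, cos φ sin λ, sin φ).
The central angle between the endpoints is δ = arccos(p₁·p₂) ≈ 0.997 rad (57.1°).
Interpolate at f = 3/10 with slerp weights a = sin((1−f)δ)/sin δ ≈ 0.765, b = sin(fδ)/sin δ ≈ 0.351.
p = a·p₁ + b·p₂ ≈ (0.622, 0.472, 0.625); φ = arcsin(p_z) ≈ 38.67°, λ = atan2(p_y, p_x) ≈ 37.24°.

≈ (39°N, 37°E)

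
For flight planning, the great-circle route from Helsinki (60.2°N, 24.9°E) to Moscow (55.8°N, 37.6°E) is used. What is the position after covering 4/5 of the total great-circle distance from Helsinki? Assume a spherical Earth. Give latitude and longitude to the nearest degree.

≈ 57°N, 35°E

Convert each endpoint to a unit vector on the sphere (x = cos φ cos λ, y = cos φ sin λ, z = sin φ).
The central angle between the endpoints is δ = arccos(p₁·p₂) ≈ 0.140 rad (8.0°).
Interpolate at f = 4/5 with slerp weights a = sin((1−f)δ)/sin δ ≈ 0.201, b = sin(fδ)/sin δ ≈ 0.801.
p = a·p₁ + b·p₂ ≈ (0.447, 0.317, 0.837); φ = arcsin(p_z) ≈ 56.78°, λ = atan2(p_y, p_x) ≈ 35.31°.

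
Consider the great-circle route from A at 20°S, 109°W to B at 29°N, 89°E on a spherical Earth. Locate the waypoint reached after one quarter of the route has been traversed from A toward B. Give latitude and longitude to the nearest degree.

The haversine formula gives a central angle δ ≈ 2.816 rad (161.3°) between the endpoints.
Interpolate at f = 1/4 with slerp weights a = sin((1−f)δ)/sin δ ≈ 2.680, b = sin(fδ)/sin δ ≈ 2.024.
p = a·p₁ + b·p₂ ≈ (-0.789, -0.611, 0.065); φ = arcsin(p_z) ≈ 3.70°, λ = atan2(p_y, p_x) ≈ -142.23°.

≈ 4°N, 142°W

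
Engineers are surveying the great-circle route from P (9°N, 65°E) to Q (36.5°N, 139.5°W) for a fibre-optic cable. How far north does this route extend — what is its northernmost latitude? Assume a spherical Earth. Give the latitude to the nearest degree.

The great circle lies in the plane with unit normal n̂ = (p₁ × p₂)/|p₁ × p₂|.
Here n̂_z ≈ +0.424; the vertex latitude is φ_max = arccos|n̂_z| ≈ 64.9°.
Check via Clairaut: cos φ_max = |cos φ₁| · sin C = cos(9.0°)·sin(25.4°) ≈ 0.424, again giving ≈ 64.9°.

≈ 65°N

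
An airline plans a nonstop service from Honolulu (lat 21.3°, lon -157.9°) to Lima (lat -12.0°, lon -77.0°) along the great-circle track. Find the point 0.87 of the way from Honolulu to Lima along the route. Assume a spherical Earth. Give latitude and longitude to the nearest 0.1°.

Write both endpoints as unit vectors p₁, p₂ with components (cos φ cos λ, cos φ sin λ, sin φ).
The central angle between the endpoints is δ = arccos(p₁·p₂) ≈ 1.502 rad (86.1°).
Interpolate at f = 0.87 with slerp weights a = sin((1−f)δ)/sin δ ≈ 0.194, b = sin(fδ)/sin δ ≈ 0.968.
p = a·p₁ + b·p₂ ≈ (0.045, -0.990, -0.131); φ = arcsin(p_z) ≈ -7.50°, λ = atan2(p_y, p_x) ≈ -87.40°.

≈ lat -7.5°, lon -87.4°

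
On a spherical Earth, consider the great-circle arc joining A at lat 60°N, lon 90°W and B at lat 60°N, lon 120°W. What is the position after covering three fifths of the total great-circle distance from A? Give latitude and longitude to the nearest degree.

≈ lat 61°N, lon 108°W

From cos δ = sin φ₁ sin φ₂ + cos φ₁ cos φ₂ cos Δλ, the central angle is δ ≈ 0.260 rad (14.9°).
Interpolate at f = 3/5 with slerp weights a = sin((1−f)δ)/sin δ ≈ 0.404, b = sin(fδ)/sin δ ≈ 0.604.
p = a·p₁ + b·p₂ ≈ (-0.151, -0.464, 0.873); φ = arcsin(p_z) ≈ 60.82°, λ = atan2(p_y, p_x) ≈ -108.05°.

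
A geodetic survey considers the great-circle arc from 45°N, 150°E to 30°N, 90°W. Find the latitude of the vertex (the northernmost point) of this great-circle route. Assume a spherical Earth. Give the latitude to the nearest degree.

≈ 58°N

The great circle lies in the plane with unit normal n̂ = (p₁ × p₂)/|p₁ × p₂|.
Here n̂_z ≈ +0.531; the vertex latitude is φ_max = arccos|n̂_z| ≈ 57.9°.
Check via Clairaut: cos φ_max = |cos φ₁| · sin C = cos(45.0°)·sin(48.7°) ≈ 0.531, again giving ≈ 57.9°.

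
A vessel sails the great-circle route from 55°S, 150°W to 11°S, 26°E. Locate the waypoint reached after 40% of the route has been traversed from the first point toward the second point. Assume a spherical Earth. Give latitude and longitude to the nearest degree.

Convert each endpoint to a unit vector on the sphere (x = cos φ cos λ, y = cos φ sin λ, z = sin φ).
The central angle between the endpoints is δ = arccos(p₁·p₂) ≈ 1.988 rad (113.9°).
Interpolate at f = 0.40 with slerp weights a = sin((1−f)δ)/sin δ ≈ 1.017, b = sin(fδ)/sin δ ≈ 0.781.
p = a·p₁ + b·p₂ ≈ (0.184, 0.045, -0.982); φ = arcsin(p_z) ≈ -79.08°, λ = atan2(p_y, p_x) ≈ 13.60°.

≈ 79°S, 14°E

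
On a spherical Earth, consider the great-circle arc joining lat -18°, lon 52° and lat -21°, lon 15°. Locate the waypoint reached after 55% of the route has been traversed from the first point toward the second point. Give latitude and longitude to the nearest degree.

Write both endpoints as unit vectors p₁, p₂ with components (cos φ cos λ, cos φ sin λ, sin φ).
The central angle between the endpoints is δ = arccos(p₁·p₂) ≈ 0.610 rad (34.9°).
Interpolate at f = 0.55 with slerp weights a = sin((1−f)δ)/sin δ ≈ 0.473, b = sin(fδ)/sin δ ≈ 0.575.
p = a·p₁ + b·p₂ ≈ (0.795, 0.493, -0.352); φ = arcsin(p_z) ≈ -20.62°, λ = atan2(p_y, p_x) ≈ 31.82°.

≈ lat -21°, lon 32°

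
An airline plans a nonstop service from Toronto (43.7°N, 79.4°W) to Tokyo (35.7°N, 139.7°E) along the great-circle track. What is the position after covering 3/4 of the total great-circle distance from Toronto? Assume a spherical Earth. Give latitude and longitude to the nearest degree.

≈ 55°N, 158°E

Convert each endpoint to a unit vector on the sphere (x = cos φ cos λ, y = cos φ sin λ, z = sin φ).
The central angle between the endpoints is δ = arccos(p₁·p₂) ≈ 1.623 rad (93.0°).
Interpolate at f = 3/4 with slerp weights a = sin((1−f)δ)/sin δ ≈ 0.395, b = sin(fδ)/sin δ ≈ 0.940.
p = a·p₁ + b·p₂ ≈ (-0.529, 0.213, 0.821); φ = arcsin(p_z) ≈ 55.22°, λ = atan2(p_y, p_x) ≈ 158.12°.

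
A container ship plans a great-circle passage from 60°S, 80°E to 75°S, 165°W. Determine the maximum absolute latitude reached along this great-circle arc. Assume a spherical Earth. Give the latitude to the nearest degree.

≈ 79°S

The great circle lies in the plane with unit normal n̂ = (p₁ × p₂)/|p₁ × p₂|.
Here n̂_z ≈ +0.188; the vertex latitude is φ_max = arccos|n̂_z| ≈ 79.2°.
Check via Clairaut: cos φ_max = |cos φ₁| · sin C = cos(60.0°)·sin(157.9°) ≈ 0.188, again giving ≈ 79.2°.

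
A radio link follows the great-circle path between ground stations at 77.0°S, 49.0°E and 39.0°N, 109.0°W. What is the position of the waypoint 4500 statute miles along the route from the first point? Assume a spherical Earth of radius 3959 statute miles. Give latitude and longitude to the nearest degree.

The haversine formula gives a central angle δ ≈ 2.458 rad (140.8°) between the endpoints. The total great-circle distance is δ·R ≈ 2.458 × 3959 ≈ 9731 mi, so the target fraction is f = 4500/9731 ≈ 0.462.
Interpolate at f ≈ 0.462 with slerp weights a = sin((1−f)δ)/sin δ ≈ 1.534, b = sin(fδ)/sin δ ≈ 1.436.
p = a·p₁ + b·p₂ ≈ (-0.137, -0.795, -0.591); φ = arcsin(p_z) ≈ -36.23°, λ = atan2(p_y, p_x) ≈ -99.78°.

≈ 36°S, 100°W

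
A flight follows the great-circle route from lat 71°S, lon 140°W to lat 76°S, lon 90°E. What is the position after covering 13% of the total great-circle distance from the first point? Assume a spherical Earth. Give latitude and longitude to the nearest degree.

≈ lat 75°S, lon 145°W

Write both endpoints as unit vectors p₁, p₂ with components (cos φ cos λ, cos φ sin λ, sin φ).
The central angle between the endpoints is δ = arccos(p₁·p₂) ≈ 0.522 rad (29.9°).
Interpolate at f = 0.13 with slerp weights a = sin((1−f)δ)/sin δ ≈ 0.880, b = sin(fδ)/sin δ ≈ 0.136.
p = a·p₁ + b·p₂ ≈ (-0.219, -0.151, -0.964); φ = arcsin(p_z) ≈ -74.54°, λ = atan2(p_y, p_x) ≈ -145.43°.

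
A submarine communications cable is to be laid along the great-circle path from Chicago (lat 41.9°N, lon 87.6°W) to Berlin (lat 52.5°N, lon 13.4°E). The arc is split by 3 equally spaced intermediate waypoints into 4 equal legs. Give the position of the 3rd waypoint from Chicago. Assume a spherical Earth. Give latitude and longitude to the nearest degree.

≈ lat 59°N, lon 13°W

Convert each endpoint to a unit vector on the sphere (x = cos φ cos λ, y = cos φ sin λ, z = sin φ).
The central angle between the endpoints is δ = arccos(p₁·p₂) ≈ 1.111 rad (63.7°).
Interpolate at f = 3/4 with slerp weights a = sin((1−f)δ)/sin δ ≈ 0.306, b = sin(fδ)/sin δ ≈ 0.826.
p = a·p₁ + b·p₂ ≈ (0.499, -0.111, 0.860); φ = arcsin(p_z) ≈ 59.28°, λ = atan2(p_y, p_x) ≈ -12.55°.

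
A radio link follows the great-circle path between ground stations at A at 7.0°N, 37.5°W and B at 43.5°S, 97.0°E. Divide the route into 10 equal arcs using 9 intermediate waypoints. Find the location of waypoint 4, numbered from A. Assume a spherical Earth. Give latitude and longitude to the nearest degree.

≈ 31°S, 3°W

Write both endpoints as unit vectors p₁, p₂ with components (cos φ cos λ, cos φ sin λ, sin φ).
The central angle between the endpoints is δ = arccos(p₁·p₂) ≈ 2.200 rad (126.1°).
Interpolate at f = 4/10 with slerp weights a = sin((1−f)δ)/sin δ ≈ 1.198, b = sin(fδ)/sin δ ≈ 0.953.
p = a·p₁ + b·p₂ ≈ (0.859, -0.038, -0.510); φ = arcsin(p_z) ≈ -30.68°, λ = atan2(p_y, p_x) ≈ -2.51°.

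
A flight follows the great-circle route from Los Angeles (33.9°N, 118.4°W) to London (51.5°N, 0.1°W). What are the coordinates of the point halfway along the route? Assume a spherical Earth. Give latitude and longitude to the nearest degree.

The haversine formula gives a central angle δ ≈ 1.378 rad (79.0°) between the endpoints.
Interpolate at f = 1/2 with slerp weights a = sin((1−f)δ)/sin δ ≈ 0.648, b = sin(fδ)/sin δ ≈ 0.648.
p = a·p₁ + b·p₂ ≈ (0.148, -0.474, 0.868); φ = arcsin(p_z) ≈ 60.26°, λ = atan2(p_y, p_x) ≈ -72.70°.

≈ (60°N, 73°W)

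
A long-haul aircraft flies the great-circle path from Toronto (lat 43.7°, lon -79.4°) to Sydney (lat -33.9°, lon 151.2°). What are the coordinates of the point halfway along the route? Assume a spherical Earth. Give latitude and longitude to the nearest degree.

Write both endpoints as unit vectors p₁, p₂ with components (cos φ cos λ, cos φ sin λ, sin φ).
The central angle between the endpoints is δ = arccos(p₁·p₂) ≈ 2.444 rad (140.0°).
Interpolate at f = 1/2 with slerp weights a = sin((1−f)δ)/sin δ ≈ 1.462, b = sin(fδ)/sin δ ≈ 1.462.
p = a·p₁ + b·p₂ ≈ (-0.869, -0.454, 0.195); φ = arcsin(p_z) ≈ 11.23°, λ = atan2(p_y, p_x) ≈ -152.40°.

≈ lat 11°, lon -152°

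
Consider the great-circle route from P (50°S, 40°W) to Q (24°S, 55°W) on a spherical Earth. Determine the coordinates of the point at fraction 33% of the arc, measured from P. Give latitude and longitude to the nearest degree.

Write both endpoints as unit vectors p₁, p₂ with components (cos φ cos λ, cos φ sin λ, sin φ).
The central angle between the endpoints is δ = arccos(p₁·p₂) ≈ 0.497 rad (28.5°).
Interpolate at f = 0.33 with slerp weights a = sin((1−f)δ)/sin δ ≈ 0.686, b = sin(fδ)/sin δ ≈ 0.342.
p = a·p₁ + b·p₂ ≈ (0.517, -0.540, -0.664); φ = arcsin(p_z) ≈ -41.64°, λ = atan2(p_y, p_x) ≈ -46.22°.

≈ (42°S, 46°W)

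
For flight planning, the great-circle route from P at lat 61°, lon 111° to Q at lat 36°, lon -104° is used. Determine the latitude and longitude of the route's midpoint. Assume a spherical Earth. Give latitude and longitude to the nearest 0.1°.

≈ lat 71.2°, lon -138.0°

Write both endpoints as unit vectors p₁, p₂ with components (cos φ cos λ, cos φ sin λ, sin φ).
The central angle between the endpoints is δ = arccos(p₁·p₂) ≈ 1.377 rad (78.9°).
Interpolate at f = 1/2 with slerp weights a = sin((1−f)δ)/sin δ ≈ 0.647, b = sin(fδ)/sin δ ≈ 0.647.
p = a·p₁ + b·p₂ ≈ (-0.239, -0.215, 0.947); φ = arcsin(p_z) ≈ 71.23°, λ = atan2(p_y, p_x) ≈ -138.02°.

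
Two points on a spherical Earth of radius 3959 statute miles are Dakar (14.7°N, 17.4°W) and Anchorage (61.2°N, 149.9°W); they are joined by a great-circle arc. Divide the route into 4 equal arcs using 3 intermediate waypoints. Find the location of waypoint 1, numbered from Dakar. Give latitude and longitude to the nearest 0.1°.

From cos δ = sin φ₁ sin φ₂ + cos φ₁ cos φ₂ cos Δλ, the central angle is δ ≈ 1.663 rad (95.3°).
Interpolate at f = 1/4 with slerp weights a = sin((1−f)δ)/sin δ ≈ 0.952, b = sin(fδ)/sin δ ≈ 0.406.
p = a·p₁ + b·p₂ ≈ (0.710, -0.373, 0.597); φ = arcsin(p_z) ≈ 36.67°, λ = atan2(p_y, p_x) ≈ -27.75°.

≈ 36.7°N, 27.7°W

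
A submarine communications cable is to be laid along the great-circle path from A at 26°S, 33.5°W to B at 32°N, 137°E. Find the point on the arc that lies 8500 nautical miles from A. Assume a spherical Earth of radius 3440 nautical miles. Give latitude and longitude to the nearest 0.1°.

≈ 43.5°N, 104.1°E

From cos δ = sin φ₁ sin φ₂ + cos φ₁ cos φ₂ cos Δλ, the central angle is δ ≈ 2.963 rad (169.8°). The total great-circle distance is δ·R ≈ 2.963 × 3440 ≈ 10192 nmi, so the target fraction is f = 8500/10192 ≈ 0.834.
Interpolate at f ≈ 0.834 with slerp weights a = sin((1−f)δ)/sin δ ≈ 2.657, b = sin(fδ)/sin δ ≈ 3.496.
p = a·p₁ + b·p₂ ≈ (-0.177, 0.704, 0.688); φ = arcsin(p_z) ≈ 43.46°, λ = atan2(p_y, p_x) ≈ 104.12°.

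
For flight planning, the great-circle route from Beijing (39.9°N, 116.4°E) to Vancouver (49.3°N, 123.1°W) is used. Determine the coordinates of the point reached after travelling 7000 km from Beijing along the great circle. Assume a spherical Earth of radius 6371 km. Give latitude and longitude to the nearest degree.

≈ (58°N, 141°W)

Write both endpoints as unit vectors p₁, p₂ with components (cos φ cos λ, cos φ sin λ, sin φ).
The central angle between the endpoints is δ = arccos(p₁·p₂) ≈ 1.336 rad (76.6°). The total great-circle distance is δ·R ≈ 1.336 × 6371 ≈ 8513 km, so the target fraction is f = 7000/8513 ≈ 0.822.
Interpolate at f ≈ 0.822 with slerp weights a = sin((1−f)δ)/sin δ ≈ 0.242, b = sin(fδ)/sin δ ≈ 0.916.
p = a·p₁ + b·p₂ ≈ (-0.409, -0.334, 0.849); φ = arcsin(p_z) ≈ 58.15°, λ = atan2(p_y, p_x) ≈ -140.74°.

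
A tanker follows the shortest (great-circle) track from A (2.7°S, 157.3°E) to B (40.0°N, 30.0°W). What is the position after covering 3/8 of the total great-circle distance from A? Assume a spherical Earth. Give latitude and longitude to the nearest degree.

≈ (50°N, 169°E)

Convert each endpoint to a unit vector on the sphere (x = cos φ cos λ, y = cos φ sin λ, z = sin φ).
The central angle between the endpoints is δ = arccos(p₁·p₂) ≈ 2.480 rad (142.1°).
Interpolate at f = 3/8 with slerp weights a = sin((1−f)δ)/sin δ ≈ 1.628, b = sin(fδ)/sin δ ≈ 1.306.
p = a·p₁ + b·p₂ ≈ (-0.634, 0.128, 0.763); φ = arcsin(p_z) ≈ 49.69°, λ = atan2(p_y, p_x) ≈ 168.63°.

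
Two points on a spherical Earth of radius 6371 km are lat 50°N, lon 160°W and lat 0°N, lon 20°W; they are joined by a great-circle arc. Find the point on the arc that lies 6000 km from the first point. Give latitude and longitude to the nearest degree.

The haversine formula gives a central angle δ ≈ 2.086 rad (119.5°) between the endpoints. The total great-circle distance is δ·R ≈ 2.086 × 6371 ≈ 13288 km, so the target fraction is f = 6000/13288 ≈ 0.452.
Interpolate at f ≈ 0.452 with slerp weights a = sin((1−f)δ)/sin δ ≈ 1.046, b = sin(fδ)/sin δ ≈ 0.929.
p = a·p₁ + b·p₂ ≈ (0.241, -0.548, 0.801); φ = arcsin(p_z) ≈ 53.24°, λ = atan2(p_y, p_x) ≈ -66.22°.

≈ lat 53°N, lon 66°W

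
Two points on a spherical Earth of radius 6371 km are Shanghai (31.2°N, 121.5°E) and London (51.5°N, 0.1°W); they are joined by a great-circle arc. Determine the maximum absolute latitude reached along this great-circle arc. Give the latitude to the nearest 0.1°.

≈ 62.8°N

The great circle lies in the plane with unit normal n̂ = (p₁ × p₂)/|p₁ × p₂|.
Here n̂_z ≈ -0.457; the vertex latitude is φ_max = arccos|n̂_z| ≈ 62.8°.
Check via Clairaut: cos φ_max = |cos φ₁| · sin C = cos(31.2°)·sin(32.3°) ≈ 0.457, again giving ≈ 62.8°.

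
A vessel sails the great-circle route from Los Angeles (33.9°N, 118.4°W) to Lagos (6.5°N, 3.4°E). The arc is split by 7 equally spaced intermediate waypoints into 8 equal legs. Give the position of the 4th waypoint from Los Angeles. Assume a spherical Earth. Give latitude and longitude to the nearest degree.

≈ (37°N, 48°W)

The haversine formula gives a central angle δ ≈ 1.951 rad (111.8°) between the endpoints.
Interpolate at f = 4/8 with slerp weights a = sin((1−f)δ)/sin δ ≈ 0.892, b = sin(fδ)/sin δ ≈ 0.892.
p = a·p₁ + b·p₂ ≈ (0.532, -0.599, 0.598); φ = arcsin(p_z) ≈ 36.76°, λ = atan2(p_y, p_x) ≈ -48.35°.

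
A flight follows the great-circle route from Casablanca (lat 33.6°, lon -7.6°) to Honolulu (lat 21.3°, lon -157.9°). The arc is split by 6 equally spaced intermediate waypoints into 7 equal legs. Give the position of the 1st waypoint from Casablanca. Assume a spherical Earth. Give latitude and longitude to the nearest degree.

≈ lat 47°, lon -21°

From cos δ = sin φ₁ sin φ₂ + cos φ₁ cos φ₂ cos Δλ, the central angle is δ ≈ 2.064 rad (118.2°).
Interpolate at f = 1/7 with slerp weights a = sin((1−f)δ)/sin δ ≈ 1.113, b = sin(fδ)/sin δ ≈ 0.330.
p = a·p₁ + b·p₂ ≈ (0.634, -0.238, 0.736); φ = arcsin(p_z) ≈ 47.36°, λ = atan2(p_y, p_x) ≈ -20.59°.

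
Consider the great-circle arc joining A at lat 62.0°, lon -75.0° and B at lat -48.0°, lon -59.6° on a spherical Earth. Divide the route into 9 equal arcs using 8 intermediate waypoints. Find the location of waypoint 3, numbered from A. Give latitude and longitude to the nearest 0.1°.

The haversine formula gives a central angle δ ≈ 1.932 rad (110.7°) between the endpoints.
Interpolate at f = 3/9 with slerp weights a = sin((1−f)δ)/sin δ ≈ 1.026, b = sin(fδ)/sin δ ≈ 0.642.
p = a·p₁ + b·p₂ ≈ (0.342, -0.836, 0.429); φ = arcsin(p_z) ≈ 25.43°, λ = atan2(p_y, p_x) ≈ -67.75°.

≈ lat 25.4°, lon -67.7°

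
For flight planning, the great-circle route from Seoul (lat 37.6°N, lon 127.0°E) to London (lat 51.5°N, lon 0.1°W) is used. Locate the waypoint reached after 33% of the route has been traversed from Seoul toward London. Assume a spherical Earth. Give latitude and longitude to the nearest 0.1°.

≈ lat 58.2°N, lon 101.9°E

Write both endpoints as unit vectors p₁, p₂ with components (cos φ cos λ, cos φ sin λ, sin φ).
The central angle between the endpoints is δ = arccos(p₁·p₂) ≈ 1.390 rad (79.6°).
Interpolate at f = 0.33 with slerp weights a = sin((1−f)δ)/sin δ ≈ 0.816, b = sin(fδ)/sin δ ≈ 0.450.
p = a·p₁ + b·p₂ ≈ (-0.109, 0.516, 0.850); φ = arcsin(p_z) ≈ 58.20°, λ = atan2(p_y, p_x) ≈ 101.91°.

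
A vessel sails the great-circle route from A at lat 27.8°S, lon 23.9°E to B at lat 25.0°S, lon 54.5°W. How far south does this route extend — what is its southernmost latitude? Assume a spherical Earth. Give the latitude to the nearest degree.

≈ 33°S

The great circle lies in the plane with unit normal n̂ = (p₁ × p₂)/|p₁ × p₂|.
Here n̂_z ≈ -0.841; the vertex latitude is φ_max = arccos|n̂_z| ≈ 32.7°.
Check via Clairaut: cos φ_max = |cos φ₁| · sin C = cos(27.8°)·sin(108.0°) ≈ 0.841, again giving ≈ 32.7°.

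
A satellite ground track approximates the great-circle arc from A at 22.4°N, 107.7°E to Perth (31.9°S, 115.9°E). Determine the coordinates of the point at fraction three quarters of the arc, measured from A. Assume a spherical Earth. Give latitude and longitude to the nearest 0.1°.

≈ 18.3°S, 113.6°E

Write both endpoints as unit vectors p₁, p₂ with components (cos φ cos λ, cos φ sin λ, sin φ).
The central angle between the endpoints is δ = arccos(p₁·p₂) ≈ 0.958 rad (54.9°).
Interpolate at f = 3/4 with slerp weights a = sin((1−f)δ)/sin δ ≈ 0.290, b = sin(fδ)/sin δ ≈ 0.805.
p = a·p₁ + b·p₂ ≈ (-0.380, 0.870, -0.315); φ = arcsin(p_z) ≈ -18.34°, λ = atan2(p_y, p_x) ≈ 113.59°.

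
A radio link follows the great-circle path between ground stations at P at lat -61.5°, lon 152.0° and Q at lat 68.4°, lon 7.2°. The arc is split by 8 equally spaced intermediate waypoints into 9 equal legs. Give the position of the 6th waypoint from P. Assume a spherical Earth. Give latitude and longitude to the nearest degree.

≈ lat 35°, lon 90°

Convert each endpoint to a unit vector on the sphere (x = cos φ cos λ, y = cos φ sin λ, z = sin φ).
The central angle between the endpoints is δ = arccos(p₁·p₂) ≈ 2.860 rad (163.9°).
Interpolate at f = 6/9 with slerp weights a = sin((1−f)δ)/sin δ ≈ 2.935, b = sin(fδ)/sin δ ≈ 3.398.
p = a·p₁ + b·p₂ ≈ (0.005, 0.814, 0.580); φ = arcsin(p_z) ≈ 35.48°, λ = atan2(p_y, p_x) ≈ 89.67°.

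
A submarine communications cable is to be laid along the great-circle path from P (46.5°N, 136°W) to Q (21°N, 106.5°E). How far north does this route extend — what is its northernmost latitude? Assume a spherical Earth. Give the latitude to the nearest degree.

The great circle lies in the plane with unit normal n̂ = (p₁ × p₂)/|p₁ × p₂|.
Here n̂_z ≈ -0.570; the vertex latitude is φ_max = arccos|n̂_z| ≈ 55.2°.

≈ 55°N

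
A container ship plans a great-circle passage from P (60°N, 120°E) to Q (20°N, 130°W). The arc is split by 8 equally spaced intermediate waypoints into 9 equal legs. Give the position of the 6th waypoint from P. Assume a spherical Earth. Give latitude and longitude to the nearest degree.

≈ (43°N, 147°W)

Convert each endpoint to a unit vector on the sphere (x = cos φ cos λ, y = cos φ sin λ, z = sin φ).
The central angle between the endpoints is δ = arccos(p₁·p₂) ≈ 1.435 rad (82.2°).
Interpolate at f = 6/9 with slerp weights a = sin((1−f)δ)/sin δ ≈ 0.465, b = sin(fδ)/sin δ ≈ 0.825.
p = a·p₁ + b·p₂ ≈ (-0.614, -0.393, 0.684); φ = arcsin(p_z) ≈ 43.19°, λ = atan2(p_y, p_x) ≈ -147.42°.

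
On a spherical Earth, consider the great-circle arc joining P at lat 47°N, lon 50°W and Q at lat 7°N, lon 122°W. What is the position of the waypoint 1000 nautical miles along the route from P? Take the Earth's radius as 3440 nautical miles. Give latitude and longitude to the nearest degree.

The haversine formula gives a central angle δ ≈ 1.268 rad (72.6°) between the endpoints. The total great-circle distance is δ·R ≈ 1.268 × 3440 ≈ 4361 nmi, so the target fraction is f = 1000/4361 ≈ 0.229.
Interpolate at f ≈ 0.229 with slerp weights a = sin((1−f)δ)/sin δ ≈ 0.868, b = sin(fδ)/sin δ ≈ 0.300.
p = a·p₁ + b·p₂ ≈ (0.223, -0.706, 0.672); φ = arcsin(p_z) ≈ 42.20°, λ = atan2(p_y, p_x) ≈ -72.50°.

≈ lat 42°N, lon 72°W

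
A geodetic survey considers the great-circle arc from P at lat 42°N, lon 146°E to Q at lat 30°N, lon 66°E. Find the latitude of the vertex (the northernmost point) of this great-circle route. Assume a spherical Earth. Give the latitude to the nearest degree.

The great circle lies in the plane with unit normal n̂ = (p₁ × p₂)/|p₁ × p₂|.
Here n̂_z ≈ -0.708; the vertex latitude is φ_max = arccos|n̂_z| ≈ 44.9°.
Check via Clairaut: cos φ_max = |cos φ₁| · sin C = cos(42.0°)·sin(72.4°) ≈ 0.708, again giving ≈ 44.9°.

≈ 45°N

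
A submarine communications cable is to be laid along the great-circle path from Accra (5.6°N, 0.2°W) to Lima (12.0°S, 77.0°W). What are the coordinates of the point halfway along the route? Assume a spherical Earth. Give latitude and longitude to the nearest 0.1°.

≈ (4.1°S, 38.2°W)

Convert each endpoint to a unit vector on the sphere (x = cos φ cos λ, y = cos φ sin λ, z = sin φ).
The central angle between the endpoints is δ = arccos(p₁·p₂) ≈ 1.367 rad (78.3°).
Interpolate at f = 1/2 with slerp weights a = sin((1−f)δ)/sin δ ≈ 0.645, b = sin(fδ)/sin δ ≈ 0.645.
p = a·p₁ + b·p₂ ≈ (0.784, -0.617, -0.071); φ = arcsin(p_z) ≈ -4.08°, λ = atan2(p_y, p_x) ≈ -38.21°.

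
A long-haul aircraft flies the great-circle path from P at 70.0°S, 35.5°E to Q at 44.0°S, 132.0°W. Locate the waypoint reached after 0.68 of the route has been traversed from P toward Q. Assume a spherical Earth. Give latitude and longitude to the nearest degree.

From cos δ = sin φ₁ sin φ₂ + cos φ₁ cos φ₂ cos Δλ, the central angle is δ ≈ 1.146 rad (65.6°).
Interpolate at f = 0.68 with slerp weights a = sin((1−f)δ)/sin δ ≈ 0.393, b = sin(fδ)/sin δ ≈ 0.771.
p = a·p₁ + b·p₂ ≈ (-0.262, -0.334, -0.905); φ = arcsin(p_z) ≈ -64.89°, λ = atan2(p_y, p_x) ≈ -128.06°.

≈ 65°S, 128°W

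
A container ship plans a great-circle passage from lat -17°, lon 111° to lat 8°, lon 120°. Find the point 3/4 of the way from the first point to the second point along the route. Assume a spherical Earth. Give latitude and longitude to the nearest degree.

From cos δ = sin φ₁ sin φ₂ + cos φ₁ cos φ₂ cos Δλ, the central angle is δ ≈ 0.463 rad (26.5°).
Interpolate at f = 3/4 with slerp weights a = sin((1−f)δ)/sin δ ≈ 0.259, b = sin(fδ)/sin δ ≈ 0.762.
p = a·p₁ + b·p₂ ≈ (-0.466, 0.884, 0.030); φ = arcsin(p_z) ≈ 1.74°, λ = atan2(p_y, p_x) ≈ 117.78°.

≈ lat 2°, lon 118°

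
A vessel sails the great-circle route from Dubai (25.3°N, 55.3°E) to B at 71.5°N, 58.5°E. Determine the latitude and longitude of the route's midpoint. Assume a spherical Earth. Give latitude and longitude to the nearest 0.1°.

≈ 48.4°N, 56.1°E

From cos δ = sin φ₁ sin φ₂ + cos φ₁ cos φ₂ cos Δλ, the central angle is δ ≈ 0.807 rad (46.2°).
Interpolate at f = 1/2 with slerp weights a = sin((1−f)δ)/sin δ ≈ 0.544, b = sin(fδ)/sin δ ≈ 0.544.
p = a·p₁ + b·p₂ ≈ (0.370, 0.551, 0.748); φ = arcsin(p_z) ≈ 48.41°, λ = atan2(p_y, p_x) ≈ 56.13°.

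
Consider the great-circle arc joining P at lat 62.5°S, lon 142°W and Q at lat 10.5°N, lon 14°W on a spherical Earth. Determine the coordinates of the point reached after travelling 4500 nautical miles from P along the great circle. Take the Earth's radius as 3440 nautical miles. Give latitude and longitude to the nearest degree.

≈ lat 27°S, lon 31°W

The haversine formula gives a central angle δ ≈ 2.028 rad (116.2°) between the endpoints. The total great-circle distance is δ·R ≈ 2.028 × 3440 ≈ 6975 nmi, so the target fraction is f = 4500/6975 ≈ 0.645.
Interpolate at f ≈ 0.645 with slerp weights a = sin((1−f)δ)/sin δ ≈ 0.734, b = sin(fδ)/sin δ ≈ 1.076.
p = a·p₁ + b·p₂ ≈ (0.759, -0.465, -0.455); φ = arcsin(p_z) ≈ -27.08°, λ = atan2(p_y, p_x) ≈ -31.47°.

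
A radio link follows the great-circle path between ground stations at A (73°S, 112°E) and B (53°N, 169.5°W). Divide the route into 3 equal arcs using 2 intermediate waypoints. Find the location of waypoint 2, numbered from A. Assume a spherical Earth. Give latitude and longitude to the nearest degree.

Write both endpoints as unit vectors p₁, p₂ with components (cos φ cos λ, cos φ sin λ, sin φ).
The central angle between the endpoints is δ = arccos(p₁·p₂) ≈ 2.387 rad (136.8°).
Interpolate at f = 2/3 with slerp weights a = sin((1−f)δ)/sin δ ≈ 1.043, b = sin(fδ)/sin δ ≈ 1.460.
p = a·p₁ + b·p₂ ≈ (-0.978, 0.123, 0.168); φ = arcsin(p_z) ≈ 9.69°, λ = atan2(p_y, p_x) ≈ 172.85°.

≈ (10°N, 173°E)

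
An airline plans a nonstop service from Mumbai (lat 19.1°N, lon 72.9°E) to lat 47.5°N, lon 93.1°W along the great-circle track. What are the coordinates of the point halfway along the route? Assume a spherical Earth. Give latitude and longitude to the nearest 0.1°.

≈ lat 72.7°N, lon 43.4°E

From cos δ = sin φ₁ sin φ₂ + cos φ₁ cos φ₂ cos Δλ, the central angle is δ ≈ 1.959 rad (112.2°).
Interpolate at f = 1/2 with slerp weights a = sin((1−f)δ)/sin δ ≈ 0.897, b = sin(fδ)/sin δ ≈ 0.897.
p = a·p₁ + b·p₂ ≈ (0.216, 0.205, 0.955); φ = arcsin(p_z) ≈ 72.66°, λ = atan2(p_y, p_x) ≈ 43.45°.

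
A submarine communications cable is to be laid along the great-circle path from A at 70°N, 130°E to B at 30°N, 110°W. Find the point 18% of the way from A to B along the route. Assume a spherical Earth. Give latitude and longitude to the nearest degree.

≈ 74°N, 170°E

The haversine formula gives a central angle δ ≈ 1.243 rad (71.2°) between the endpoints.
Interpolate at f = 0.18 with slerp weights a = sin((1−f)δ)/sin δ ≈ 0.900, b = sin(fδ)/sin δ ≈ 0.234.
p = a·p₁ + b·p₂ ≈ (-0.267, 0.045, 0.963); φ = arcsin(p_z) ≈ 74.28°, λ = atan2(p_y, p_x) ≈ 170.45°.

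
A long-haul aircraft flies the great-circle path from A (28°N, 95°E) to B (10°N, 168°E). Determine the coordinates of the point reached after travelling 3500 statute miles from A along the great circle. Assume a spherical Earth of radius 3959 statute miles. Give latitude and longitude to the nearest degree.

≈ (18°N, 149°E)

Convert each endpoint to a unit vector on the sphere (x = cos φ cos λ, y = cos φ sin λ, z = sin φ).
The central angle between the endpoints is δ = arccos(p₁·p₂) ≈ 1.228 rad (70.4°). The total great-circle distance is δ·R ≈ 1.228 × 3959 ≈ 4863 mi, so the target fraction is f = 3500/4863 ≈ 0.720.
Interpolate at f ≈ 0.720 with slerp weights a = sin((1−f)δ)/sin δ ≈ 0.358, b = sin(fδ)/sin δ ≈ 0.821.
p = a·p₁ + b·p₂ ≈ (-0.818, 0.483, 0.311); φ = arcsin(p_z) ≈ 18.11°, λ = atan2(p_y, p_x) ≈ 149.44°.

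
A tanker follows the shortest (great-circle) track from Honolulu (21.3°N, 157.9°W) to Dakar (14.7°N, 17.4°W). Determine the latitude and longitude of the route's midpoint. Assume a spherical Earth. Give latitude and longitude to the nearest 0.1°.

Write both endpoints as unit vectors p₁, p₂ with components (cos φ cos λ, cos φ sin λ, sin φ).
The central angle between the endpoints is δ = arccos(p₁·p₂) ≈ 2.218 rad (127.1°).
Interpolate at f = 1/2 with slerp weights a = sin((1−f)δ)/sin δ ≈ 1.123, b = sin(fδ)/sin δ ≈ 1.123.
p = a·p₁ + b·p₂ ≈ (0.067, -0.718, 0.693); φ = arcsin(p_z) ≈ 43.84°, λ = atan2(p_y, p_x) ≈ -84.66°.

≈ 43.8°N, 84.7°W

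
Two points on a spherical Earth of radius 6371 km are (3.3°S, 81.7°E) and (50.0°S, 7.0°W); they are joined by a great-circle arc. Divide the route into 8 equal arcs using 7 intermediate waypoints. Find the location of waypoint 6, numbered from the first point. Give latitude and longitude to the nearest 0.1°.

≈ (45.8°S, 24.9°E)

Write both endpoints as unit vectors p₁, p₂ with components (cos φ cos λ, cos φ sin λ, sin φ).
The central angle between the endpoints is δ = arccos(p₁·p₂) ≈ 1.512 rad (86.6°).
Interpolate at f = 6/8 with slerp weights a = sin((1−f)δ)/sin δ ≈ 0.370, b = sin(fδ)/sin δ ≈ 0.908.
p = a·p₁ + b·p₂ ≈ (0.632, 0.294, -0.717); φ = arcsin(p_z) ≈ -45.78°, λ = atan2(p_y, p_x) ≈ 24.94°.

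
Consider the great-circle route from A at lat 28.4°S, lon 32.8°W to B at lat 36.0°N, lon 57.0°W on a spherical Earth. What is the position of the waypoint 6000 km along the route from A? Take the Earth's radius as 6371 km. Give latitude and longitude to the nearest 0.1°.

Convert each endpoint to a unit vector on the sphere (x = cos φ cos λ, y = cos φ sin λ, z = sin φ).
The central angle between the endpoints is δ = arccos(p₁·p₂) ≈ 1.192 rad (68.3°). The total great-circle distance is δ·R ≈ 1.192 × 6371 ≈ 7596 km, so the target fraction is f = 6000/7596 ≈ 0.790.
Interpolate at f ≈ 0.790 with slerp weights a = sin((1−f)δ)/sin δ ≈ 0.267, b = sin(fδ)/sin δ ≈ 0.870.
p = a·p₁ + b·p₂ ≈ (0.581, -0.718, 0.385); φ = arcsin(p_z) ≈ 22.62°, λ = atan2(p_y, p_x) ≈ -51.02°.

≈ lat 22.6°N, lon 51.0°W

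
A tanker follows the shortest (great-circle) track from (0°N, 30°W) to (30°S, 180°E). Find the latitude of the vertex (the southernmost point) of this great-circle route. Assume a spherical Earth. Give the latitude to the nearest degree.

The great circle lies in the plane with unit normal n̂ = (p₁ × p₂)/|p₁ × p₂|.
Here n̂_z ≈ -0.655; the vertex latitude is φ_max = arccos|n̂_z| ≈ 49.1°.
Check via Clairaut: cos φ_max = |cos φ₁| · sin C = cos(0.0°)·sin(139.1°) ≈ 0.655, again giving ≈ 49.1°.

≈ 49°S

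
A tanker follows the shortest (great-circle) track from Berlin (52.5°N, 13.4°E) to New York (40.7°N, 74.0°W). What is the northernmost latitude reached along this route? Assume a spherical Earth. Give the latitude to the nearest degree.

≈ 57°N

The great circle lies in the plane with unit normal n̂ = (p₁ × p₂)/|p₁ × p₂|.
Here n̂_z ≈ -0.547; the vertex latitude is φ_max = arccos|n̂_z| ≈ 56.8°.
Check via Clairaut: cos φ_max = |cos φ₁| · sin C = cos(52.5°)·sin(64.0°) ≈ 0.547, again giving ≈ 56.8°.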